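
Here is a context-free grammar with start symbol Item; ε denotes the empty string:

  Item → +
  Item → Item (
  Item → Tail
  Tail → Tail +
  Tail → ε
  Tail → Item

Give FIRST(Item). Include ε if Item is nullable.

{ (, +, ε }

Item → + contributes {+}.
From Item → Item (: Item nullable, take FIRST(Item) ∪ {(} = { (, + }.
From Item → Tail: add FIRST(Tail) = { (, +, ε } (including ε since Tail is nullable).
Union: FIRST(Item) = { (, +, ε }.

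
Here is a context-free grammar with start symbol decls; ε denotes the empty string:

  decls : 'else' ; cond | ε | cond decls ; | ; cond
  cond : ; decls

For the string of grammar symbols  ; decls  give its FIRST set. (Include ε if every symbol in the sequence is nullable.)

{ ; }

; is a terminal; add {;} and stop.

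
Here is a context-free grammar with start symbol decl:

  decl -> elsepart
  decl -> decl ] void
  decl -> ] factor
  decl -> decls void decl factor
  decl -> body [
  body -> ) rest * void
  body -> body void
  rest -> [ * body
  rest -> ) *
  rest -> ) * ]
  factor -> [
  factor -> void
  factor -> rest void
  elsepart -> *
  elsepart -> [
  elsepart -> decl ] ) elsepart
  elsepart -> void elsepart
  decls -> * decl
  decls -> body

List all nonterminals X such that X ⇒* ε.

{ } (none)

No nonterminal has an empty production or an RHS whose symbols are all nullable.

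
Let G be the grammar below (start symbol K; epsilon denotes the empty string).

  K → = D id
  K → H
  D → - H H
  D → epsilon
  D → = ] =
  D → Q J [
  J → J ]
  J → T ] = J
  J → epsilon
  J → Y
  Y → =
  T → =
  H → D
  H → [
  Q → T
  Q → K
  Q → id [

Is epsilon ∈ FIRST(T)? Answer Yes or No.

No

Nullable nonterminals: D, H, J, K, Q.
No production of T has an RHS whose symbols are all nullable, so T is not nullable.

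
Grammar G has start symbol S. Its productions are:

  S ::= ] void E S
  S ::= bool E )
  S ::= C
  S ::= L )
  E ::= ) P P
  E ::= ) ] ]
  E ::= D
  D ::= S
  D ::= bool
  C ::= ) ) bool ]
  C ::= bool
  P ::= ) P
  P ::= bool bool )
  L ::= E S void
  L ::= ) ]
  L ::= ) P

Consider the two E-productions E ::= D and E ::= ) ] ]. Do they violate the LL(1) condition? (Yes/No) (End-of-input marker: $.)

Yes

FIRST(D) = { ), ], bool } and FIRST() ] ]) = { ) }.
Both contain ), so the two alternatives are not disjoint — LL(1) conflict.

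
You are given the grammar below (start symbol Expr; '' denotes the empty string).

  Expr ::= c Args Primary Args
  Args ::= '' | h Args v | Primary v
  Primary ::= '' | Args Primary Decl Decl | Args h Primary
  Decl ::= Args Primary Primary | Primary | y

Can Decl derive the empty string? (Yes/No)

Yes

Decl ::= Args Primary Primary and each of Args, Primary, Primary is nullable, so Decl ⇒* ''.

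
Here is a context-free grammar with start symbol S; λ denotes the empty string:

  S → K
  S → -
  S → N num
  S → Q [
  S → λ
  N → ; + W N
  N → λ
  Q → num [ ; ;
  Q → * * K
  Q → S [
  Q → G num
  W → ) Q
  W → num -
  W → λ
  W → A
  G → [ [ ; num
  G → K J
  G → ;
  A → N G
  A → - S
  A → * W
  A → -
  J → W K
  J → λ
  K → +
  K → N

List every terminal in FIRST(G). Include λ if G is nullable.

G → [ [ ; num contributes {[}.
From G → K J: K, J nullable, take FIRST(K) ∪ FIRST(J) = { ), *, +, -, ;, [, num }; also λ since the whole RHS is nullable.
G → ; contributes {;}.
Union: FIRST(G) = { ), *, +, -, ;, [, num, λ }.

{ ), *, +, -, ;, [, num, λ }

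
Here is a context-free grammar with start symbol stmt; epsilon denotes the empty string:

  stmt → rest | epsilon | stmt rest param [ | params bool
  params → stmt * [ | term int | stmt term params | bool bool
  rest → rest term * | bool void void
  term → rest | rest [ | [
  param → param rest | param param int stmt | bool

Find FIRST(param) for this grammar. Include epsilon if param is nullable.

{ bool }

From param → param rest: add FIRST(param) = { bool }.
From param → param param int stmt: add FIRST(param) = { bool }.
param → bool contributes {bool}.
Union: FIRST(param) = { bool }.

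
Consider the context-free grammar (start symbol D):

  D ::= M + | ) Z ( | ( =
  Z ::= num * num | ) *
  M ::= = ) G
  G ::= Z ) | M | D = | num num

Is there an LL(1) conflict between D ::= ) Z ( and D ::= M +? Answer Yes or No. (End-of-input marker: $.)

FIRST() Z () = { ) } and FIRST(M +) = { = }.
The FIRST sets are disjoint and neither alternative is nullable — no conflict.

No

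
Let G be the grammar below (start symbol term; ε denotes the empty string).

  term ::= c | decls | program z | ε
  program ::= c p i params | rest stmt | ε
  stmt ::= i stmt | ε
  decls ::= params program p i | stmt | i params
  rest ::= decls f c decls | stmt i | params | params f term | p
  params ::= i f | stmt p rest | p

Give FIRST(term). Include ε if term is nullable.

term ::= c contributes {c}.
From term ::= decls: add FIRST(decls) = { i, p, ε } (including ε since decls is nullable).
From term ::= program z: program nullable, take FIRST(program) ∪ {z} = { c, f, i, p, z }.
term ::= ε contributes ε.
Union: FIRST(term) = { c, f, i, p, z, ε }.

{ c, f, i, p, z, ε }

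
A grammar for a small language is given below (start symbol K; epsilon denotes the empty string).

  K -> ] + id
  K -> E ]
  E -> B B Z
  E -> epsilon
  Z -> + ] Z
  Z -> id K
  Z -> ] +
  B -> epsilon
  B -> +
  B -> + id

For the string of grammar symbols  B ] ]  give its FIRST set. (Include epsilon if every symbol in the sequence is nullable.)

{ +, ] }

Add FIRST(B)\{epsilon} = { + }; B is nullable, continue.
] is a terminal; add {]} and stop.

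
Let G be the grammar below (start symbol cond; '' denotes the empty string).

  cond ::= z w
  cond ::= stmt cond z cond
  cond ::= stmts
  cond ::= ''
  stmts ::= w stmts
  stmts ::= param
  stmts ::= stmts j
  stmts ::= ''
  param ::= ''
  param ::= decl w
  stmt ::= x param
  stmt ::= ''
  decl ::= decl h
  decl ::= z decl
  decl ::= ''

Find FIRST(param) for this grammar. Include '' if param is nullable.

{ h, w, z, '' }

param ::= '' contributes ''.
From param ::= decl w: decl nullable, take FIRST(decl) ∪ {w} = { h, w, z }.
Union: FIRST(param) = { h, w, z, '' }.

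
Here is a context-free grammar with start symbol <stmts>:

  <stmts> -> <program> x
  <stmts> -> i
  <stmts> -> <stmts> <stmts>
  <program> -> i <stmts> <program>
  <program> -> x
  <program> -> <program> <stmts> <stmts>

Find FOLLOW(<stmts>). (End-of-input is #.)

<stmts> is the start symbol, so # ∈ FOLLOW(<stmts>).
In <stmts> -> <stmts> <stmts>: add FIRST(<stmts>) = { i, x }.
In <stmts> -> <stmts> <stmts>: <stmts> is at the end, add FOLLOW(<stmts>) = { #, i, x }.
In <program> -> i <stmts> <program>: add FIRST(<program>) = { i, x }.
In <program> -> <program> <stmts> <stmts>: add FIRST(<stmts>) = { i, x }.
In <program> -> <program> <stmts> <stmts>: <stmts> is at the end, add FOLLOW(<program>) = { i, x }.
Union: FOLLOW(<stmts>) = { #, i, x }.

{ #, i, x }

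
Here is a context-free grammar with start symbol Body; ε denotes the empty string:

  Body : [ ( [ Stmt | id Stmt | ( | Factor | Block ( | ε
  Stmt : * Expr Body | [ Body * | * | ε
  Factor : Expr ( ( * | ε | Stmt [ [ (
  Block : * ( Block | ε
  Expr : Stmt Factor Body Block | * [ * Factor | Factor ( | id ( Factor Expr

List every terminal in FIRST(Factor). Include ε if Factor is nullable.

{ (, *, [, id, ε }

From Factor : Expr ( ( *: Expr nullable, take FIRST(Expr) ∪ {(} = { (, *, [, id }.
Factor : ε contributes ε.
From Factor : Stmt [ [ (: Stmt nullable, take FIRST(Stmt) ∪ {[} = { *, [ }.
Union: FIRST(Factor) = { (, *, [, id, ε }.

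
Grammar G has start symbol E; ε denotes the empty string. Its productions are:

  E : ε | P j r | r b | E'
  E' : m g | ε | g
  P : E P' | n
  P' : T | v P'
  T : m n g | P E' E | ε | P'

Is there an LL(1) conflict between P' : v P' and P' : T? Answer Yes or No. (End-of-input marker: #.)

Yes

FIRST(v P') = { v } and FIRST(T) = { g, j, m, n, r, v, ε }.
Both contain v, so the two alternatives are not disjoint — LL(1) conflict.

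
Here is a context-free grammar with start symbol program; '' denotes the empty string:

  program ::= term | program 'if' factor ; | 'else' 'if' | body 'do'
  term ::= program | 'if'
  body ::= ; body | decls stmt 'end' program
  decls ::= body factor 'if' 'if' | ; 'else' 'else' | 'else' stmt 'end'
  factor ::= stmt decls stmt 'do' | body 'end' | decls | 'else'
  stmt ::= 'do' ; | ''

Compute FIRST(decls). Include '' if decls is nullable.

From decls ::= body factor 'if' 'if': add FIRST(body) = { 'else', ; }.
decls ::= ; 'else' 'else' contributes {;}.
decls ::= 'else' stmt 'end' contributes {'else'}.
Union: FIRST(decls) = { 'else', ; }.

{ 'else', ; }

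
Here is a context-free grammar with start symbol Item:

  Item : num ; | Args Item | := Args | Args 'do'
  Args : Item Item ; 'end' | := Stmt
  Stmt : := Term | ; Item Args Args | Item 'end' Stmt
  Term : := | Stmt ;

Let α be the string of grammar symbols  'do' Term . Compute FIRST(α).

{ 'do' }

'do' is a terminal; add {'do'} and stop.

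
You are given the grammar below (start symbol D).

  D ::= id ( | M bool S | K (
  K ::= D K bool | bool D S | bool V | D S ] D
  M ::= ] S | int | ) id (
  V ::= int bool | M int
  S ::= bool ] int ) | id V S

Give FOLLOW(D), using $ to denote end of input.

{ $, (, ), ], bool, id, int }

D is the start symbol, so $ ∈ FOLLOW(D).
In K ::= D K bool: add FIRST(K bool) = { ), ], bool, id, int }.
In K ::= bool D S: add FIRST(S) = { bool, id }.
In K ::= D S ] D: add FIRST(S ] D) = { bool, id }.
In K ::= D S ] D: D is at the end, add FOLLOW(K) = { (, bool }.
Union: FOLLOW(D) = { $, (, ), ], bool, id, int }.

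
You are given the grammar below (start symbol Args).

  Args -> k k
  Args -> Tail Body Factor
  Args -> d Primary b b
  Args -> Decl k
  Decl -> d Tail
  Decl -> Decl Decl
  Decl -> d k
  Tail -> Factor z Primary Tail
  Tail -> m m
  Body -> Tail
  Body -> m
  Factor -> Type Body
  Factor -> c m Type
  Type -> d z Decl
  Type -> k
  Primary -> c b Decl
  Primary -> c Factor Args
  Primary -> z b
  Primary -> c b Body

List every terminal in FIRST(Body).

From Body -> Tail: add FIRST(Tail) = { c, d, k, m }.
Body -> m contributes {m}.
Union: FIRST(Body) = { c, d, k, m }.

{ c, d, k, m }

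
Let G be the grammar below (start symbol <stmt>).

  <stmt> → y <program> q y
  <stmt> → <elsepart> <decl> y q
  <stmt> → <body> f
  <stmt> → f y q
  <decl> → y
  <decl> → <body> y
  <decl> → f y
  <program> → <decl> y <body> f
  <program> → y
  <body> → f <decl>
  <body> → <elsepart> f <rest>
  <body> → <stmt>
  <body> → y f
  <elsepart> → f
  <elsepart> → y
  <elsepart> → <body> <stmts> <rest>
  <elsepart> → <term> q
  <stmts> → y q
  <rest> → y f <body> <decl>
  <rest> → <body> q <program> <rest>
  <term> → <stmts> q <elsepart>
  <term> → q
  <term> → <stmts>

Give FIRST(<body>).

{ f, q, y }

<body> → f <decl> contributes {f}.
From <body> → <elsepart> f <rest>: add FIRST(<elsepart>) = { f, q, y }.
From <body> → <stmt>: add FIRST(<stmt>) = { f, q, y }.
<body> → y f contributes {y}.
Union: FIRST(<body>) = { f, q, y }.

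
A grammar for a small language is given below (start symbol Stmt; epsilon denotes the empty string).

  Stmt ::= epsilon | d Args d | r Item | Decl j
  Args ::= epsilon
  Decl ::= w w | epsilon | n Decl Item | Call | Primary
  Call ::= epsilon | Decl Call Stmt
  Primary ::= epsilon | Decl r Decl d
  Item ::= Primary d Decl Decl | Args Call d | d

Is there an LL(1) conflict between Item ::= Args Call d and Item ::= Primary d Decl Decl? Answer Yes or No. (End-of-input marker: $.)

Yes

FIRST(Args Call d) = { d, j, n, r, w } and FIRST(Primary d Decl Decl) = { d, j, n, r, w }.
Both contain d, so the two alternatives are not disjoint — LL(1) conflict.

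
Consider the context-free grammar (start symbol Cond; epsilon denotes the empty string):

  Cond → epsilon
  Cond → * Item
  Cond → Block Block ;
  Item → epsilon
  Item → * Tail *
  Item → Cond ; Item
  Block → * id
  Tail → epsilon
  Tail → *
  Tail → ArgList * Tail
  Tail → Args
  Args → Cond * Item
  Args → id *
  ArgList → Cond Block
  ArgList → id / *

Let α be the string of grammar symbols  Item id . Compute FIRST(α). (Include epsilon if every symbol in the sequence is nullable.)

{ *, ;, id }

Add FIRST(Item)\{epsilon} = { *, ; }; Item is nullable, continue.
id is a terminal; add {id} and stop.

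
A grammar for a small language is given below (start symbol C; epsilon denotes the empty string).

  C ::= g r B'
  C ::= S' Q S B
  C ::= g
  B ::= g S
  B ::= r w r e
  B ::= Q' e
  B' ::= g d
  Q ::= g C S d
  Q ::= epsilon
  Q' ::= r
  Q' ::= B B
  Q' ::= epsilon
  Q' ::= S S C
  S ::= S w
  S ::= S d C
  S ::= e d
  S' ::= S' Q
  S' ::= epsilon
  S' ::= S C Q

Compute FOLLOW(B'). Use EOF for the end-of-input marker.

{ EOF, d, e, g, r, w }

In C ::= g r B': B' is at the end, add FOLLOW(C) = { EOF, d, e, g, r, w }.
Union: FOLLOW(B') = { EOF, d, e, g, r, w }.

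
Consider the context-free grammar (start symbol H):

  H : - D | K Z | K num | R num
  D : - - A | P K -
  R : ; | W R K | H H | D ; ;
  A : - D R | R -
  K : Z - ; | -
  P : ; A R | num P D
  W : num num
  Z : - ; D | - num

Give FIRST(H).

{ -, ;, num }

H : - D contributes {-}.
From H : K Z: add FIRST(K) = { - }.
From H : K num: add FIRST(K) = { - }.
From H : R num: add FIRST(R) = { -, ;, num }.
Union: FIRST(H) = { -, ;, num }.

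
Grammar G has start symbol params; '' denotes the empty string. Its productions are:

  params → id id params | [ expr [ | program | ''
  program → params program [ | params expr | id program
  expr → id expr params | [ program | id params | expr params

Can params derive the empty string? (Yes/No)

Yes

params has an ''-production, so params ⇒ ''.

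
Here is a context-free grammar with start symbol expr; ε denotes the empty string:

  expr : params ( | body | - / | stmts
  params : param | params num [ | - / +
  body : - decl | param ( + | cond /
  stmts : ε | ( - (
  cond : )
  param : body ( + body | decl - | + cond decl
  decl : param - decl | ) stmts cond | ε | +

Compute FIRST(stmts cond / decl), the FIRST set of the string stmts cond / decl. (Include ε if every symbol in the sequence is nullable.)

{ (, ) }

Add FIRST(stmts)\{ε} = { ( }; stmts is nullable, continue.
Add FIRST(cond) = { ) }; cond is not nullable, stop.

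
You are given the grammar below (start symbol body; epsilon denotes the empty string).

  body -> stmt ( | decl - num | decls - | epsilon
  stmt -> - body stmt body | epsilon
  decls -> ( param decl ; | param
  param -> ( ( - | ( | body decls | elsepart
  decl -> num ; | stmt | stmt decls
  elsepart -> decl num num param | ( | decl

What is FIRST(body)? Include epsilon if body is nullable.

{ (, -, num, epsilon }

From body -> stmt (: stmt nullable, take FIRST(stmt) ∪ {(} = { (, - }.
From body -> decl - num: decl nullable, take FIRST(decl) ∪ {-} = { (, -, num }.
From body -> decls -: decls nullable, take FIRST(decls) ∪ {-} = { (, -, num }.
body -> epsilon contributes epsilon.
Union: FIRST(body) = { (, -, num, epsilon }.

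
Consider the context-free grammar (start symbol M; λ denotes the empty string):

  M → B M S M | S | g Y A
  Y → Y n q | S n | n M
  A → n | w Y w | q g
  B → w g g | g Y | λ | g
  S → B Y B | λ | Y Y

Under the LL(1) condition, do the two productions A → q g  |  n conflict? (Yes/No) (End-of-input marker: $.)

No

FIRST(q g) = { q } and FIRST(n) = { n }.
The FIRST sets are disjoint and neither alternative is nullable — no conflict.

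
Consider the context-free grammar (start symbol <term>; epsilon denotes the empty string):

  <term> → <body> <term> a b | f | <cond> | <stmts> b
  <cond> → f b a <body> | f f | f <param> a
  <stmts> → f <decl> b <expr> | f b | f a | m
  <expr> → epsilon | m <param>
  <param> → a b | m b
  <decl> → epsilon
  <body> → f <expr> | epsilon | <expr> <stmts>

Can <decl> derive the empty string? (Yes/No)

<decl> has an epsilon-production, so <decl> ⇒ epsilon.

Yes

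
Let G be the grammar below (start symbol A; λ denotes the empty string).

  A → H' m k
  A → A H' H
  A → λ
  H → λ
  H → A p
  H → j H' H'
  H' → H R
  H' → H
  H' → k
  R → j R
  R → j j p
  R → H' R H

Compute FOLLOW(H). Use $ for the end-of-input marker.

{ $, j, k, m, p }

In A → A H' H: H is at the end, add FOLLOW(A) = { $, j, k, m, p }.
In H' → H R: add FIRST(R) = { j, k, m, p }.
In H' → H: H is at the end, add FOLLOW(H') = { $, j, k, m, p }.
In R → H' R H: H is at the end, add FOLLOW(R) = { $, j, k, m, p }.
Union: FOLLOW(H) = { $, j, k, m, p }.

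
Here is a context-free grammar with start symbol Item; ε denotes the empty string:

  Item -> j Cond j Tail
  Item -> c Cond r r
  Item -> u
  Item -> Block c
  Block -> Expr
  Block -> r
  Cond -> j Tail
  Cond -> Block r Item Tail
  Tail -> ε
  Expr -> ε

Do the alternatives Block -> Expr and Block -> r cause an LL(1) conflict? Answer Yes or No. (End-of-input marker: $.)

FIRST(Expr) = { ε } and FIRST(r) = { r }.
The first alternative is nullable and FOLLOW(Block) = { c, r } shares r with FIRST of the second — conflict.

Yes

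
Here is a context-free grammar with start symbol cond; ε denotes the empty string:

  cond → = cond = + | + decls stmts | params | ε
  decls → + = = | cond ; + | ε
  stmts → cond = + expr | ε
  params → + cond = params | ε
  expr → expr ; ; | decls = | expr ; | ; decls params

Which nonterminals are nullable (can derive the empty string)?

Directly nullable (have an ε-production): cond, decls, stmts, params.
No other nonterminal has a production whose RHS symbols are all nullable.

{ cond, decls, params, stmts }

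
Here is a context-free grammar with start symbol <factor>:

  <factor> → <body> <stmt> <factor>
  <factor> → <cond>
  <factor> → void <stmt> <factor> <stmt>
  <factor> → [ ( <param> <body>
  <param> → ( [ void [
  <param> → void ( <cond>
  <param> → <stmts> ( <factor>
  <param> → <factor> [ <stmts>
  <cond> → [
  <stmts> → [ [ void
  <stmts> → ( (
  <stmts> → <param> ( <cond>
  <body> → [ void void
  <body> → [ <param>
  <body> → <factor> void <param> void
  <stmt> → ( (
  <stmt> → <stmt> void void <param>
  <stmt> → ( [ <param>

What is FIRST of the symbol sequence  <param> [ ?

Add FIRST(<param>) = { (, [, void }; <param> is not nullable, stop.

{ (, [, void }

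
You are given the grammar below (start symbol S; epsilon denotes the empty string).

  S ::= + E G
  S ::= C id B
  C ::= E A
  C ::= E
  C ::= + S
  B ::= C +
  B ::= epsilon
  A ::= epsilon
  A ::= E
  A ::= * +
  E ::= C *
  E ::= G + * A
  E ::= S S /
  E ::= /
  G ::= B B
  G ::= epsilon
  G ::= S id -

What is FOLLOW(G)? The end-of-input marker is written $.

In S ::= + E G: G is at the end, add FOLLOW(S) = { $, *, +, /, id }.
In E ::= G + * A: add FIRST(+ * A) = { + }.
Union: FOLLOW(G) = { $, *, +, /, id }.

{ $, *, +, /, id }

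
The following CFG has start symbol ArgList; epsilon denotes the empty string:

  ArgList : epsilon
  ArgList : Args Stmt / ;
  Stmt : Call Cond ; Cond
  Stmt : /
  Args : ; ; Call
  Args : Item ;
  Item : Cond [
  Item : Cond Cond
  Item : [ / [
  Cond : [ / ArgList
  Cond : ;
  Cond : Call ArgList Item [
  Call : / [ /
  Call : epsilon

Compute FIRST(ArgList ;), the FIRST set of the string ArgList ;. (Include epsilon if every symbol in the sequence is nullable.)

Add FIRST(ArgList)\{epsilon} = { /, ;, [ }; ArgList is nullable, continue.
; is a terminal; add {;} and stop.

{ /, ;, [ }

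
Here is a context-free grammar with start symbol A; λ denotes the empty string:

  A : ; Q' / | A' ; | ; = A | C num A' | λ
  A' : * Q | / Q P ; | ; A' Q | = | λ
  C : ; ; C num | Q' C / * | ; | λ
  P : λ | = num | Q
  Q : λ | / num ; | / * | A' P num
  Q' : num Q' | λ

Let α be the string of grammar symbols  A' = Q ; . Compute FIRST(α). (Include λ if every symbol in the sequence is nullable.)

Add FIRST(A')\{λ} = { *, /, ;, = }; A' is nullable, continue.
= is a terminal; add {=} and stop.

{ *, /, ;, = }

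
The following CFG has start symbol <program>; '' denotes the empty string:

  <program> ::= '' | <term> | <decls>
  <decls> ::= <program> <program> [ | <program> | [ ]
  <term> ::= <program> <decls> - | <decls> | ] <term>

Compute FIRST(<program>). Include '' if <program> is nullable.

<program> ::= '' contributes ''.
From <program> ::= <term>: add FIRST(<term>) = { -, [, ], '' } (including '' since <term> is nullable).
From <program> ::= <decls>: add FIRST(<decls>) = { -, [, ], '' } (including '' since <decls> is nullable).
Union: FIRST(<program>) = { -, [, ], '' }.

{ -, [, ], '' }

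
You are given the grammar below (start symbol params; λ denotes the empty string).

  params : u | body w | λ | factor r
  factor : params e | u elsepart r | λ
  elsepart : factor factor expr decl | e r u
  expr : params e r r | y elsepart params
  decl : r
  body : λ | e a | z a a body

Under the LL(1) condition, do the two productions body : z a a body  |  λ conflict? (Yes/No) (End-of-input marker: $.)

FIRST(z a a body) = { z } and FIRST(λ) = { λ }.
The second is nullable but FOLLOW(body) = { w } is disjoint from FIRST of the first.

No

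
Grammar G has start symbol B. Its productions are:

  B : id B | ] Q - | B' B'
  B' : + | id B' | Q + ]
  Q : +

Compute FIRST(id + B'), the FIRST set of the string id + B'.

{ id }

id is a terminal; add {id} and stop.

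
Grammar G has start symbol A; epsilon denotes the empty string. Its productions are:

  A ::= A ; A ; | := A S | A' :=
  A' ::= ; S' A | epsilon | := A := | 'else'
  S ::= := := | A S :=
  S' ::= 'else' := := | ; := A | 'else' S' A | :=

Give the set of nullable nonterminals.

{ A' }

Directly nullable (have an epsilon-production): A'.
No other nonterminal has a production whose RHS symbols are all nullable.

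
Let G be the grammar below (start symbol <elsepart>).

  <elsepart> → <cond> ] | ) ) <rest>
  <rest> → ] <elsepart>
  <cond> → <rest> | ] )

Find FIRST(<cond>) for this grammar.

From <cond> → <rest>: add FIRST(<rest>) = { ] }.
<cond> → ] ) contributes {]}.
Union: FIRST(<cond>) = { ] }.

{ ] }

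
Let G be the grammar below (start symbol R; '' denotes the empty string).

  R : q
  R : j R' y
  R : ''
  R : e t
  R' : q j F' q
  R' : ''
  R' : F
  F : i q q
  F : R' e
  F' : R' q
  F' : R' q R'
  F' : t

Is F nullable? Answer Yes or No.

No

Nullable nonterminals: R, R'.
No production of F has an RHS whose symbols are all nullable, so F is not nullable.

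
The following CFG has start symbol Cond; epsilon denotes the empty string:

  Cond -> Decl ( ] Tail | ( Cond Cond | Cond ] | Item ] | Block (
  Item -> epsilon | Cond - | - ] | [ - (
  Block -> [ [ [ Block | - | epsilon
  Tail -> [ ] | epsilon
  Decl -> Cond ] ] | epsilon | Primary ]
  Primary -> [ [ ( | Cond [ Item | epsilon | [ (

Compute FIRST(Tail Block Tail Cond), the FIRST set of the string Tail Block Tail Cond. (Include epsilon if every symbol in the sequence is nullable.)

Add FIRST(Tail)\{epsilon} = { [ }; Tail is nullable, continue.
Add FIRST(Block)\{epsilon} = { -, [ }; Block is nullable, continue.
Add FIRST(Tail)\{epsilon} = { [ }; Tail is nullable, continue.
Add FIRST(Cond) = { (, -, [, ] }; Cond is not nullable, stop.

{ (, -, [, ] }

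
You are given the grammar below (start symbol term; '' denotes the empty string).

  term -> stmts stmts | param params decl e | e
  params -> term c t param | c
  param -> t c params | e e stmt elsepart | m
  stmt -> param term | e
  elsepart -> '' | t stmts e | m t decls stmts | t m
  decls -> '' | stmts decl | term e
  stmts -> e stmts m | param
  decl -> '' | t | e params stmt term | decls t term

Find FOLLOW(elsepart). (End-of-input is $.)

{ $, c, e, m, t }

In param -> e e stmt elsepart: elsepart is at the end, add FOLLOW(param) = { $, c, e, m, t }.
Union: FOLLOW(elsepart) = { $, c, e, m, t }.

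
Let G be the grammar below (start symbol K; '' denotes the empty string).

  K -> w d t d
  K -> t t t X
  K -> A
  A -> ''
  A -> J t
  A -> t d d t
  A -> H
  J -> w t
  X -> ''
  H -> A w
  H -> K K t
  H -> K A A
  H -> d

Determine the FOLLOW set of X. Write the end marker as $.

In K -> t t t X: X is at the end, add FOLLOW(K) = { $, d, t, w }.
Union: FOLLOW(X) = { $, d, t, w }.

{ $, d, t, w }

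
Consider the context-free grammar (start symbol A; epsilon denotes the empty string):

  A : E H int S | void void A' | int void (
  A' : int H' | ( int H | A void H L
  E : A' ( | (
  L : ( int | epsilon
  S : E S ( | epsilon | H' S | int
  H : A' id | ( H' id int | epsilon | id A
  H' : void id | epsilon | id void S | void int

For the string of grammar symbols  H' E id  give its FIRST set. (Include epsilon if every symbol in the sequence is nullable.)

Add FIRST(H')\{epsilon} = { id, void }; H' is nullable, continue.
Add FIRST(E) = { (, int, void }; E is not nullable, stop.

{ (, id, int, void }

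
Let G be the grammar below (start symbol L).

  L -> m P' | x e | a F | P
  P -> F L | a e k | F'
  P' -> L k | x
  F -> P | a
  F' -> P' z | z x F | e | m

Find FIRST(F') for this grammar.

From F' -> P' z: add FIRST(P') = { a, e, m, x, z }.
F' -> z x F contributes {z}.
F' -> e contributes {e}.
F' -> m contributes {m}.
Union: FIRST(F') = { a, e, m, x, z }.

{ a, e, m, x, z }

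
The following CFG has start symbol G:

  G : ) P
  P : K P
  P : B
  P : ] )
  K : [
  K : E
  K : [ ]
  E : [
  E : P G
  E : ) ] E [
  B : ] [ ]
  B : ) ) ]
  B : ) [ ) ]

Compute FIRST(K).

{ ), [, ] }

K : [ contributes {[}.
From K : E: add FIRST(E) = { ), [, ] }.
K : [ ] contributes {[}.
Union: FIRST(K) = { ), [, ] }.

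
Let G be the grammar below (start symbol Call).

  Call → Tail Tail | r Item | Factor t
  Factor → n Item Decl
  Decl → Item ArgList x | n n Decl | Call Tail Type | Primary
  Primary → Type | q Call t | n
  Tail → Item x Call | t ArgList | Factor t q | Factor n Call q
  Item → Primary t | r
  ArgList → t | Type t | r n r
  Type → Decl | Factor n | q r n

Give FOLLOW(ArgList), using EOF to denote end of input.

{ EOF, n, q, r, t, x }

In Decl → Item ArgList x: add FIRST(x) = { x }.
In Tail → t ArgList: ArgList is at the end, add FOLLOW(Tail) = { EOF, n, q, r, t }.
Union: FOLLOW(ArgList) = { EOF, n, q, r, t, x }.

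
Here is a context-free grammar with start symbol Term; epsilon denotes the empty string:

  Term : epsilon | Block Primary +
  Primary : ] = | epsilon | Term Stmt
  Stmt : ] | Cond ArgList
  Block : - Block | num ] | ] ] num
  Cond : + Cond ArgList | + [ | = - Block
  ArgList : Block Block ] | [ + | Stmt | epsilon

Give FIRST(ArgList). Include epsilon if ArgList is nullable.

{ +, -, =, [, ], num, epsilon }

From ArgList : Block Block ]: add FIRST(Block) = { -, ], num }.
ArgList : [ + contributes {[}.
From ArgList : Stmt: add FIRST(Stmt) = { +, =, ] }.
ArgList : epsilon contributes epsilon.
Union: FIRST(ArgList) = { +, -, =, [, ], num, epsilon }.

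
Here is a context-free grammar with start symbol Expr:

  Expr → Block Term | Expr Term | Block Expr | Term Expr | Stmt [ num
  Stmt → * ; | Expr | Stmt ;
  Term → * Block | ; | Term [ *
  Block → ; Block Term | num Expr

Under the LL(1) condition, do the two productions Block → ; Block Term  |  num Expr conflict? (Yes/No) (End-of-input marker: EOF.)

FIRST(; Block Term) = { ; } and FIRST(num Expr) = { num }.
The FIRST sets are disjoint and neither alternative is nullable — no conflict.

No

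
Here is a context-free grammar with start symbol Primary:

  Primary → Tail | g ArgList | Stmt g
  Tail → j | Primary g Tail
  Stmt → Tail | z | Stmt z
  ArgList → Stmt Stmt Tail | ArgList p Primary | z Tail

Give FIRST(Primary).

{ g, j, z }

From Primary → Tail: add FIRST(Tail) = { g, j, z }.
Primary → g ArgList contributes {g}.
From Primary → Stmt g: add FIRST(Stmt) = { g, j, z }.
Union: FIRST(Primary) = { g, j, z }.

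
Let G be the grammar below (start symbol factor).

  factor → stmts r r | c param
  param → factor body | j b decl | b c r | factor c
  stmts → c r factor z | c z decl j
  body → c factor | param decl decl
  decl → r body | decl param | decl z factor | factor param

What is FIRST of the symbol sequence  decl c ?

{ c, r }

Add FIRST(decl) = { c, r }; decl is not nullable, stop.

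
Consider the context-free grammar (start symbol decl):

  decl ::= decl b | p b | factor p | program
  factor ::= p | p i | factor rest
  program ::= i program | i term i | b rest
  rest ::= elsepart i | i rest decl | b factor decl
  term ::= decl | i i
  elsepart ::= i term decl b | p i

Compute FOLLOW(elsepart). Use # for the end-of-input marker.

In rest ::= elsepart i: add FIRST(i) = { i }.
Union: FOLLOW(elsepart) = { i }.

{ i }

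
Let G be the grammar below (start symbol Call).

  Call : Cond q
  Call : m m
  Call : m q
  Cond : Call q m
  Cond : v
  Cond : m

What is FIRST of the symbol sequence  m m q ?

m is a terminal; add {m} and stop.

{ m }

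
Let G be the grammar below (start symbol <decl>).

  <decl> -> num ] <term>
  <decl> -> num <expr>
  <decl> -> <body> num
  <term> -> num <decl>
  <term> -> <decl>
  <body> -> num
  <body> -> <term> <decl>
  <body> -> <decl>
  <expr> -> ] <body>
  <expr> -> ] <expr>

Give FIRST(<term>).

<term> -> num <decl> contributes {num}.
From <term> -> <decl>: add FIRST(<decl>) = { num }.
Union: FIRST(<term>) = { num }.

{ num }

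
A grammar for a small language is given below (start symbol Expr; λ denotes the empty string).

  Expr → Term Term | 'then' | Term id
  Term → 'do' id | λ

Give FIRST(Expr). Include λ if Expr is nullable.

From Expr → Term Term: Term, Term nullable, take FIRST(Term) ∪ FIRST(Term) = { 'do' }; also λ since the whole RHS is nullable.
Expr → 'then' contributes {'then'}.
From Expr → Term id: Term nullable, take FIRST(Term) ∪ {id} = { 'do', id }.
Union: FIRST(Expr) = { 'do', 'then', id, λ }.

{ 'do', 'then', id, λ }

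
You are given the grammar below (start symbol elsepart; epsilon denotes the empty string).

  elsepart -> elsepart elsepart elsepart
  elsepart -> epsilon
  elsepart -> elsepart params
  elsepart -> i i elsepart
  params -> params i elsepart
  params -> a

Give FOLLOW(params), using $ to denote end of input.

{ $, a, i }

In elsepart -> elsepart params: params is at the end, add FOLLOW(elsepart) = { $, a, i }.
In params -> params i elsepart: add FIRST(i elsepart) = { i }.
Union: FOLLOW(params) = { $, a, i }.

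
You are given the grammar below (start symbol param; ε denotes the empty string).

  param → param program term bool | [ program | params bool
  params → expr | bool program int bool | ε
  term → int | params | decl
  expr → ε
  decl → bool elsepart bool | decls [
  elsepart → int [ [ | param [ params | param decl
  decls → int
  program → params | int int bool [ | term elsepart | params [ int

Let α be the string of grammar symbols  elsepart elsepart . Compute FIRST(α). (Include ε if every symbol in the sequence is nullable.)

Add FIRST(elsepart) = { [, bool, int }; elsepart is not nullable, stop.

{ [, bool, int }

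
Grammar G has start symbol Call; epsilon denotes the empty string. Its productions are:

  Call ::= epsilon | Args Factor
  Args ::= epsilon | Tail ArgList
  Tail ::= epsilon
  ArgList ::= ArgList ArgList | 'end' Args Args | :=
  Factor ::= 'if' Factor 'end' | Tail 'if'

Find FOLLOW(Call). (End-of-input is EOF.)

{ EOF }

Call is the start symbol, so EOF ∈ FOLLOW(Call).
Union: FOLLOW(Call) = { EOF }.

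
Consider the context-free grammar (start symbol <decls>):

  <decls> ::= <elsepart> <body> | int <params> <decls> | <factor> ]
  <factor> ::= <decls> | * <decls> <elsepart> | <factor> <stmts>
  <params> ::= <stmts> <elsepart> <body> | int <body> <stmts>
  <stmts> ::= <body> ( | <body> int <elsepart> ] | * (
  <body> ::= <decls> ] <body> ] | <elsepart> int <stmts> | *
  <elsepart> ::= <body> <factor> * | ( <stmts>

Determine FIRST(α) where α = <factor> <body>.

{ (, *, int }

Add FIRST(<factor>) = { (, *, int }; <factor> is not nullable, stop.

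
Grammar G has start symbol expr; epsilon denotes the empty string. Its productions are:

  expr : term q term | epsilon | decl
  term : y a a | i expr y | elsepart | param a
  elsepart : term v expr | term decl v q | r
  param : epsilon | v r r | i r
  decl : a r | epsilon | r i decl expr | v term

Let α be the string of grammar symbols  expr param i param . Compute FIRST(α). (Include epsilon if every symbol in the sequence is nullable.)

{ a, i, r, v, y }

Add FIRST(expr)\{epsilon} = { a, i, r, v, y }; expr is nullable, continue.
Add FIRST(param)\{epsilon} = { i, v }; param is nullable, continue.
i is a terminal; add {i} and stop.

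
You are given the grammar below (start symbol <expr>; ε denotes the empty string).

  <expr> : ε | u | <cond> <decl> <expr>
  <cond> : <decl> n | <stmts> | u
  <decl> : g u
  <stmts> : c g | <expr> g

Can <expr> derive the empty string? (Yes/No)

Yes

<expr> has an ε-production, so <expr> ⇒ ε.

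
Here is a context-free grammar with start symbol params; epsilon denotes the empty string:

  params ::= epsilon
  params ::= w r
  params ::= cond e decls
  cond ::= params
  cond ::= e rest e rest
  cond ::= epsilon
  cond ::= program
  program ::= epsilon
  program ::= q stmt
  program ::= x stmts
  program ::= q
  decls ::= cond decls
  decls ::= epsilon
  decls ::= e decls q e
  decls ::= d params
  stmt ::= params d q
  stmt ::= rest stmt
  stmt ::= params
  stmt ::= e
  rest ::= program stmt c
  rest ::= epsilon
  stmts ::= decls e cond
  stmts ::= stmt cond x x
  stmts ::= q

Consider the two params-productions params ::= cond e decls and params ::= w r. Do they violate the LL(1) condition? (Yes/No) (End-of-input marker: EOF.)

FIRST(cond e decls) = { e, q, w, x } and FIRST(w r) = { w }.
Both contain w, so the two alternatives are not disjoint — LL(1) conflict.

Yes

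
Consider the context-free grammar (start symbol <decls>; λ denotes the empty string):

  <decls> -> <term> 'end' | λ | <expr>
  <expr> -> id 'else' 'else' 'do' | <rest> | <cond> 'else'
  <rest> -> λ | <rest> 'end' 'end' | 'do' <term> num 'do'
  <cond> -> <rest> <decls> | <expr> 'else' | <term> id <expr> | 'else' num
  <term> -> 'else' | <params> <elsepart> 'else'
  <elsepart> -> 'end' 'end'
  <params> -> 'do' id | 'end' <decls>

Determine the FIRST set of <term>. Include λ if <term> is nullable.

<term> -> 'else' contributes {'else'}.
From <term> -> <params> <elsepart> 'else': add FIRST(<params>) = { 'do', 'end' }.
Union: FIRST(<term>) = { 'do', 'else', 'end' }.

{ 'do', 'else', 'end' }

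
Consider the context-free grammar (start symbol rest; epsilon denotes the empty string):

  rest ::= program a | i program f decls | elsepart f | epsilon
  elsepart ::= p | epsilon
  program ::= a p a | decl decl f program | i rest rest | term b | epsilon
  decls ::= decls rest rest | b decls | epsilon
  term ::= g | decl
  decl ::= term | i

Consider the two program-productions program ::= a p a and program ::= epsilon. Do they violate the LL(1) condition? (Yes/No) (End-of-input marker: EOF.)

Yes

FIRST(a p a) = { a } and FIRST(epsilon) = { epsilon }.
The second alternative is nullable and FOLLOW(program) = { a, f } shares a with FIRST of the first — conflict.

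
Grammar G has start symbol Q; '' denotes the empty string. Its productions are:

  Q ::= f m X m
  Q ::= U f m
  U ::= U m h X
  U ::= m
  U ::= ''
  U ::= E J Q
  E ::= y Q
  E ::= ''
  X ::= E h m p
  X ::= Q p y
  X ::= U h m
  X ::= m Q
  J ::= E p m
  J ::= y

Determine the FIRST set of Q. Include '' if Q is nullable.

Q ::= f m X m contributes {f}.
From Q ::= U f m: U nullable, take FIRST(U) ∪ {f} = { f, m, p, y }.
Union: FIRST(Q) = { f, m, p, y }.

{ f, m, p, y }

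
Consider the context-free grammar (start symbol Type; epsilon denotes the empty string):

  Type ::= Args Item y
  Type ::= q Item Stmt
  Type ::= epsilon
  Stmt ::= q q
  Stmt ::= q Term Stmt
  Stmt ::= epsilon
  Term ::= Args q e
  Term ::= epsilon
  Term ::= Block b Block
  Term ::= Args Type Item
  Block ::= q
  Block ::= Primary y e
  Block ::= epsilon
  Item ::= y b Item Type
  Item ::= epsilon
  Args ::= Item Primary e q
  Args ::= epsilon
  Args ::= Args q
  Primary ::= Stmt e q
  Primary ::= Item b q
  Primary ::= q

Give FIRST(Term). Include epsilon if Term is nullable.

{ b, e, q, y, epsilon }

From Term ::= Args q e: Args nullable, take FIRST(Args) ∪ {q} = { b, e, q, y }.
Term ::= epsilon contributes epsilon.
From Term ::= Block b Block: Block nullable, take FIRST(Block) ∪ {b} = { b, e, q, y }.
From Term ::= Args Type Item: Args, Type, Item nullable, take FIRST(Args) ∪ FIRST(Type) ∪ FIRST(Item) = { b, e, q, y }; also epsilon since the whole RHS is nullable.
Union: FIRST(Term) = { b, e, q, y, epsilon }.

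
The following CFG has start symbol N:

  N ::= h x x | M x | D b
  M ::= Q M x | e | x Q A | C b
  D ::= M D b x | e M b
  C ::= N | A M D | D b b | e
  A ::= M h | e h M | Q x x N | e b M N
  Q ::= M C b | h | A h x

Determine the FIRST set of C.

{ e, h, x }

From C ::= N: add FIRST(N) = { e, h, x }.
From C ::= A M D: add FIRST(A) = { e, h, x }.
From C ::= D b b: add FIRST(D) = { e, h, x }.
C ::= e contributes {e}.
Union: FIRST(C) = { e, h, x }.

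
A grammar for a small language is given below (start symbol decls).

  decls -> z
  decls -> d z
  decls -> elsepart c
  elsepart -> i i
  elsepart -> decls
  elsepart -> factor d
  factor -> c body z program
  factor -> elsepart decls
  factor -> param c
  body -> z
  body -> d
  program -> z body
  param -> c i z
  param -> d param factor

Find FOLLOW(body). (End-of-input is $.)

{ c, d, i, z }

In factor -> c body z program: add FIRST(z program) = { z }.
In program -> z body: body is at the end, add FOLLOW(program) = { c, d, i, z }.
Union: FOLLOW(body) = { c, d, i, z }.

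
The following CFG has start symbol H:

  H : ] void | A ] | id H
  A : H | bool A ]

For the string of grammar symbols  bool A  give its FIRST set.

bool is a terminal; add {bool} and stop.

{ bool }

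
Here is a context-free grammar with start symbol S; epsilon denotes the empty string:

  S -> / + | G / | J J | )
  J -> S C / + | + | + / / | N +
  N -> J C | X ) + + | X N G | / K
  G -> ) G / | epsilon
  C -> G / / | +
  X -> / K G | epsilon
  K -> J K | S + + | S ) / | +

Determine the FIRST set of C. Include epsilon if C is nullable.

{ ), +, / }

From C -> G / /: G nullable, take FIRST(G) ∪ {/} = { ), / }.
C -> + contributes {+}.
Union: FIRST(C) = { ), +, / }.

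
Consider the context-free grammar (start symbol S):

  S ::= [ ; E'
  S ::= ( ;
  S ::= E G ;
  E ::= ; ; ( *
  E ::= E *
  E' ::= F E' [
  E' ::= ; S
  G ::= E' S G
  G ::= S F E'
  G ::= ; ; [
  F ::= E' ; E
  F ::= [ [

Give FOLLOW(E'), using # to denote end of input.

In S ::= [ ; E': E' is at the end, add FOLLOW(S) = { #, (, ;, [ }.
In E' ::= F E' [: add FIRST([) = { [ }.
In G ::= E' S G: add FIRST(S G) = { (, ;, [ }.
In G ::= S F E': E' is at the end, add FOLLOW(G) = { ; }.
In F ::= E' ; E: add FIRST(; E) = { ; }.
Union: FOLLOW(E') = { #, (, ;, [ }.

{ #, (, ;, [ }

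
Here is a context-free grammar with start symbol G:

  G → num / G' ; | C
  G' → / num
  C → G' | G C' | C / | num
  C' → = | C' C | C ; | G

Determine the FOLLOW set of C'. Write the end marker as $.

{ $, /, ;, =, num }

In C → G C': C' is at the end, add FOLLOW(C) = { $, /, ;, =, num }.
In C' → C' C: add FIRST(C) = { /, num }.
Union: FOLLOW(C') = { $, /, ;, =, num }.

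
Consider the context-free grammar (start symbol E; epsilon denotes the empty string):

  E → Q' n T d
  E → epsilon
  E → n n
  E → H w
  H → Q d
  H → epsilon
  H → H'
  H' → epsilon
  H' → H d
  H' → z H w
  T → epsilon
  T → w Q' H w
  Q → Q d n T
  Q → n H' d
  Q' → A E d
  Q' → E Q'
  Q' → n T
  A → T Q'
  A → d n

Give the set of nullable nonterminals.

{ E, H, H', T }

Directly nullable (have an epsilon-production): E, H, H', T.
No other nonterminal has a production whose RHS symbols are all nullable.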